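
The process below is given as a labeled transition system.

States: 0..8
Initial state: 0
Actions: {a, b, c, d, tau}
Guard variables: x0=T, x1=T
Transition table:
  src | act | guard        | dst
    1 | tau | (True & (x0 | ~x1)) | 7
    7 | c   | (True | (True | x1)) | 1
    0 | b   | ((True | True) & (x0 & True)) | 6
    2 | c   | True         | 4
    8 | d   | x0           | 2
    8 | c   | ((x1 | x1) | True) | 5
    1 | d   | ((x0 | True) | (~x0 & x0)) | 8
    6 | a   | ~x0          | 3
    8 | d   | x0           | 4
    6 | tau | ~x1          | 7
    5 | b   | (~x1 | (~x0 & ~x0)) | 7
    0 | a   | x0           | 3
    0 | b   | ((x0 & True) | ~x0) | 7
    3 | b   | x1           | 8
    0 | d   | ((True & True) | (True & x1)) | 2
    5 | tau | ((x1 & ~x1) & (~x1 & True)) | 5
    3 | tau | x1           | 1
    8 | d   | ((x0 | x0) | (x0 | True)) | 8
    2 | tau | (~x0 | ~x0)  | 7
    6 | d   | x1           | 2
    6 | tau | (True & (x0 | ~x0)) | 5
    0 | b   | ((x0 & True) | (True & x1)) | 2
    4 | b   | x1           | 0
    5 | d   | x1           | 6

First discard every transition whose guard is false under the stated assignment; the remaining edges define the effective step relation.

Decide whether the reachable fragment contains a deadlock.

Answer: DEADLOCK-FREE

Working:
Reach set: {0,1,2,3,4,5,6,7,8}
  0: a→3  b→2  b→6  b→7  d→2  [5 out]
  1: d→8  tau→7  [2 out]
  2: c→4  [1 out]
  3: b→8  tau→1  [2 out]
  4: b→0  [1 out]
  5: d→6  [1 out]
  6: d→2  tau→5  [2 out]
  7: c→1  [1 out]
  8: c→5  d→2  d→4  d→8  [4 out]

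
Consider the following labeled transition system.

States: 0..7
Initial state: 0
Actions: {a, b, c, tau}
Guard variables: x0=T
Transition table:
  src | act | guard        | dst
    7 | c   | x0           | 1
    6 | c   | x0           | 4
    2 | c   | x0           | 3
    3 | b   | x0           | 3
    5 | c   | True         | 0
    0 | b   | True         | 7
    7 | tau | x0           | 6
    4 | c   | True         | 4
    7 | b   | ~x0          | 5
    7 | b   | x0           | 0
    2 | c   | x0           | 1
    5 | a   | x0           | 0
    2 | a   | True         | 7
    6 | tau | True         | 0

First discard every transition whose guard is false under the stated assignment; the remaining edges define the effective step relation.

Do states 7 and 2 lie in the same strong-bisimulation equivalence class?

Answer: NOT BISIMILAR

Working:
Compute ~ classes (split until stable):
  π0 = {{0,1,2,3,4,5,6,7}}
  π1 = {{0,3},{1},{2,5},{4},{6},{7}}
  π2 = {{0},{1},{2},{3},{4},{5},{6},{7}}
8 equivalence class(es) (converged in 3)
class of 7: {7}; class of 2: {2}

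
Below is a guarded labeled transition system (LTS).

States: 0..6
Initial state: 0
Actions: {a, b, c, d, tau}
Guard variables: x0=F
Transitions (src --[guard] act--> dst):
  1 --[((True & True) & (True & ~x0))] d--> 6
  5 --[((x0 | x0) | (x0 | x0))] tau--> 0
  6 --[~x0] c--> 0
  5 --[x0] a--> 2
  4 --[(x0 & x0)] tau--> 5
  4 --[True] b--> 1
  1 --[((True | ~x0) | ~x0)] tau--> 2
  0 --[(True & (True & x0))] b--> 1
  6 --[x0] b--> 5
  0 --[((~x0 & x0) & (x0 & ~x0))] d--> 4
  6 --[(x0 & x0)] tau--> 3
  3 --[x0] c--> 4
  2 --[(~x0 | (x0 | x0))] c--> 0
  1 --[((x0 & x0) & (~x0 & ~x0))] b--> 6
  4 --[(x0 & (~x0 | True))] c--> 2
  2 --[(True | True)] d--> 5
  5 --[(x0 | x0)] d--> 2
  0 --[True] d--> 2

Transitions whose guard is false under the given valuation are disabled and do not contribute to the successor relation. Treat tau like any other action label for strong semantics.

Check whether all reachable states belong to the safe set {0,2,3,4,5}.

Inv-set: {0,2,3,4,5}
Reachable = {0,2,5}
  0: safe
  2: safe
  5: safe

Answer: INVARIANT HOLDS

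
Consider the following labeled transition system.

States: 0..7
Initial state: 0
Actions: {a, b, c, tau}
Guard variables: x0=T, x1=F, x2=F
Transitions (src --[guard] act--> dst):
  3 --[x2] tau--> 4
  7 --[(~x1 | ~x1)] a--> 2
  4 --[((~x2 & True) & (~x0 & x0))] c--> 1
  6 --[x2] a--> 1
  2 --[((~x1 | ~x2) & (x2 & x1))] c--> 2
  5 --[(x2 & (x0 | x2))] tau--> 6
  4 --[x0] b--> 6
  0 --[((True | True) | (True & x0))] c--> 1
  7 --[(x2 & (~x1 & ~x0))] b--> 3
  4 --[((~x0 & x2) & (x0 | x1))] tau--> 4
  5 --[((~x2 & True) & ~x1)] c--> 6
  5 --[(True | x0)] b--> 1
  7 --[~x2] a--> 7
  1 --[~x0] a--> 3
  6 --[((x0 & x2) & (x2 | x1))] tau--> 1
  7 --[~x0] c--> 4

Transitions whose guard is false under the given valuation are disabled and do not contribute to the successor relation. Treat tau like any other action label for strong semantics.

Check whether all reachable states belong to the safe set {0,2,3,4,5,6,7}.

Inv-set: {0,2,3,4,5,6,7}
Reachable = {0,1}
  0: ✓
  1: VIOLATES
counterexample path to 1: c

Answer: INVARIANT VIOLATED at state 1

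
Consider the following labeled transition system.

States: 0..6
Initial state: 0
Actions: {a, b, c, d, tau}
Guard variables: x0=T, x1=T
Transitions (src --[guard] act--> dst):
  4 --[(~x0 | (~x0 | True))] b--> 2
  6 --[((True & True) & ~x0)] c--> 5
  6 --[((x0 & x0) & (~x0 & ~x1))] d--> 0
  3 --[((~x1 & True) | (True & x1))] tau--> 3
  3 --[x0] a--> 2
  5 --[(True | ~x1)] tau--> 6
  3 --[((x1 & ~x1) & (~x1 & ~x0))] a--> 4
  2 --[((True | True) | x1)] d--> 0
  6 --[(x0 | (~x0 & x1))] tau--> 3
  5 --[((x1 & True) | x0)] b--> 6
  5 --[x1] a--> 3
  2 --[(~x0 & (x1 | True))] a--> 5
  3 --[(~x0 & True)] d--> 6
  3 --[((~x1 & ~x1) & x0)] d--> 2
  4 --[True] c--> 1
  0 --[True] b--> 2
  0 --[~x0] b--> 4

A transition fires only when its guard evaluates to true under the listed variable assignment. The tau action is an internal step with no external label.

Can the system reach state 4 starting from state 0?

10 transition(s) survive guard evaluation.
L0 = {0}
L1 = {2}  now seen {0,2}
R = {0,2}

Answer: UNREACHABLE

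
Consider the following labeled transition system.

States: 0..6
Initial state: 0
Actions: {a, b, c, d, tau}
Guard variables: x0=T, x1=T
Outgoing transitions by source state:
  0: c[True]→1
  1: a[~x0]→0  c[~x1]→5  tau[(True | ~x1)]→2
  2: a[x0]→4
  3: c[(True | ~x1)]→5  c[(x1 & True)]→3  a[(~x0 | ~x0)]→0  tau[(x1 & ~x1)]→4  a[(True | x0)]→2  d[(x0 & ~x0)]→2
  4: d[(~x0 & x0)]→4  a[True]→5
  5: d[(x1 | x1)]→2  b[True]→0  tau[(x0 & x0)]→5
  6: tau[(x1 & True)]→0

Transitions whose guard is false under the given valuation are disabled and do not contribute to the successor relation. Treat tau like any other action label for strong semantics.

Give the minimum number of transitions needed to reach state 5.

BFS to 5:
  L0 = {0}
  L1 = {1}
  L2 = {2}
  L3 = {4}
  L4 = {5}
first hit 5 at d=4 via c·tau·a·a

Answer: 4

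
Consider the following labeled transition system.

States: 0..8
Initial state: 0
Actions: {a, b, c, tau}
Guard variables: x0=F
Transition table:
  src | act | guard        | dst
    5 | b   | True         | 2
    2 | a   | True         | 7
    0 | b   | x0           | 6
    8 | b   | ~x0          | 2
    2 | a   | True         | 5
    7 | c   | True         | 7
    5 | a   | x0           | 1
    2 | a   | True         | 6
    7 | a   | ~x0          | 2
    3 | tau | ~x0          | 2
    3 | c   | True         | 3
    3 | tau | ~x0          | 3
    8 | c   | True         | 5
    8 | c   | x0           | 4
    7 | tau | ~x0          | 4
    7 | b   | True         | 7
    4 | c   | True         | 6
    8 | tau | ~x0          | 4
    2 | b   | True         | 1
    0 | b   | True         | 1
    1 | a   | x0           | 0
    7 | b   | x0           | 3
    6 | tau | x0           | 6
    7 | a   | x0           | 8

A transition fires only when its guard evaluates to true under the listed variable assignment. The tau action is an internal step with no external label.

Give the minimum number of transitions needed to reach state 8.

Layered search for 8:
  depth 0: {0}
  depth 1: {1}
8 never appears.

Answer: UNREACHABLE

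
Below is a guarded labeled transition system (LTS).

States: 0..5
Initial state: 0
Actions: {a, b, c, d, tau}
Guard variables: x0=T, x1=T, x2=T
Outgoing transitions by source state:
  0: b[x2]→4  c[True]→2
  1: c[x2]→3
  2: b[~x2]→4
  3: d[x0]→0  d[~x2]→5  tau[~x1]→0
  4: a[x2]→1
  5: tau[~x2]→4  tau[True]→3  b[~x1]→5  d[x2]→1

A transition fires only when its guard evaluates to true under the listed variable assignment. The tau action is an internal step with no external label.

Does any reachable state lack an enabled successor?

Reach set: {0,1,2,3,4}
  0: b→4  c→2  [2 exit(s)]
  1: c→3  [1 exit(s)]
  2: ∅  [no exit]
  3: d→0  [1 exit(s)]
  4: a→1  [1 exit(s)]
trace reaching 2: c

Answer: DEADLOCK at state 2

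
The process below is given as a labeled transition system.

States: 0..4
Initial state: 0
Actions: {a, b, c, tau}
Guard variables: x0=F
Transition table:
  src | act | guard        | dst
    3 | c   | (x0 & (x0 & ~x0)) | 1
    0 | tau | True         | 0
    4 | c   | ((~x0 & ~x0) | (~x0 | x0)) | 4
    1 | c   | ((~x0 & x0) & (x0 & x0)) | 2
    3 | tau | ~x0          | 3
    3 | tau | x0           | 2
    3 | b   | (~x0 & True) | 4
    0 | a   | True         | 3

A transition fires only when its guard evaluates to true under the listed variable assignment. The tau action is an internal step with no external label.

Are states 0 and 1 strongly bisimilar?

Answer: NOT BISIMILAR

Working:
Refine partition for ~:
  P[0] = {{0,1,2,3,4}}
  P[1] = {{0},{1,2},{3},{4}}
Fixed point at round 2; 4 class(es).
[0]={0}  [1]={1,2}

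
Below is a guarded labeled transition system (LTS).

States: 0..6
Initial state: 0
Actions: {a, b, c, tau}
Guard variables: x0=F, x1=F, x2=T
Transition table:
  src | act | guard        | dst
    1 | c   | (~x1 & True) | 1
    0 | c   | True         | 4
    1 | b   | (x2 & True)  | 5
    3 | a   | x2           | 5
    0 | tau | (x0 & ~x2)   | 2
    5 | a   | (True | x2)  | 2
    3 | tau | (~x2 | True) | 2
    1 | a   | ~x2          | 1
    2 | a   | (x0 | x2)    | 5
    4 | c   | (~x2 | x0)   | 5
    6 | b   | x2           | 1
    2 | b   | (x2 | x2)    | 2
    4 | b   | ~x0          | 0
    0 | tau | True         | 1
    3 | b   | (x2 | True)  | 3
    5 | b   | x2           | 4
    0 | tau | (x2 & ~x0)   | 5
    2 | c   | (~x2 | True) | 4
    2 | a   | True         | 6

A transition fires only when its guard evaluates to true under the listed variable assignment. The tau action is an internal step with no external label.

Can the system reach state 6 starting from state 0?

Guard filter leaves 16 enabled edge(s).
depth 0: {0}
depth 1: {1,4,5}  total {0,1,4,5}
depth 2: {2}  total {0,1,2,4,5}
depth 3: {6}  total {0,1,2,4,5,6}
R = {0,1,2,4,5,6}
witness 6: tau·a·a

Answer: REACHABLE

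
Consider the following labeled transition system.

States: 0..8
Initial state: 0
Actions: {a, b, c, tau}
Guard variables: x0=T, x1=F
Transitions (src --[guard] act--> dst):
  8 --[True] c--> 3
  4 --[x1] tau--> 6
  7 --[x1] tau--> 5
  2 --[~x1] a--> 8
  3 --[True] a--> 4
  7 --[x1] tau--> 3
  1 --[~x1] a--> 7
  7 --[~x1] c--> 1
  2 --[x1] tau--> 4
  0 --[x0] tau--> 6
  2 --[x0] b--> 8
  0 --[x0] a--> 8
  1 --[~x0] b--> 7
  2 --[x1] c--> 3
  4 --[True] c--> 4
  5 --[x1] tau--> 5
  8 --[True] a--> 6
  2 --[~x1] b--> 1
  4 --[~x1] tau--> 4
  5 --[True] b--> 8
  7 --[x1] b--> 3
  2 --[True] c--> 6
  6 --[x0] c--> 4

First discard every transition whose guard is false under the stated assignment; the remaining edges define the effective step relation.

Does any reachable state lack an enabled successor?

Answer: DEADLOCK-FREE

Trace:
Reach set: {0,3,4,6,8}
  0: a→8  tau→6  [2 exit(s)]
  3: a→4  [1 exit(s)]
  4: c→4  tau→4  [2 exit(s)]
  6: c→4  [1 exit(s)]
  8: a→6  c→3  [2 exit(s)]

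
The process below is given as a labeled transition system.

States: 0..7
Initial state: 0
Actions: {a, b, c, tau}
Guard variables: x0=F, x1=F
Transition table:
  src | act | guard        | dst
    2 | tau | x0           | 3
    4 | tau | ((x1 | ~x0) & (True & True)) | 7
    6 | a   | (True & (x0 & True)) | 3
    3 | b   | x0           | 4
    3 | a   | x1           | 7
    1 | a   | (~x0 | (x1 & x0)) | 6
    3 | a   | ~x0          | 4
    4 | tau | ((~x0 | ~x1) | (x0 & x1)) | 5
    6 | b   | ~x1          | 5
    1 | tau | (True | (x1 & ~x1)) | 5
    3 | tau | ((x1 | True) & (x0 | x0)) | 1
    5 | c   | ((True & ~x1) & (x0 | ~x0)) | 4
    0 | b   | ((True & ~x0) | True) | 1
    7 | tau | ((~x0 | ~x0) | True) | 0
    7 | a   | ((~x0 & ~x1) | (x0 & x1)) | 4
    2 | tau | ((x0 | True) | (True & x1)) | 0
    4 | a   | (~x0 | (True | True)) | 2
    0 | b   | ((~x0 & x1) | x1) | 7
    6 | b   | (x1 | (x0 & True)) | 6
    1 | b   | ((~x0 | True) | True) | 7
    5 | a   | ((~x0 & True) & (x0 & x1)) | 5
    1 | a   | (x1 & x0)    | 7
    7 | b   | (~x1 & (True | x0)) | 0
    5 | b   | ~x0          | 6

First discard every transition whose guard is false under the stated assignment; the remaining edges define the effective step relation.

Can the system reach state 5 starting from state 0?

Answer: REACHABLE

Trace:
Guard filter leaves 15 enabled edge(s).
depth 0: {0}
depth 1: {1}  now seen {0,1}
depth 2: {5,6,7}  now seen {0,1,5,6,7}
depth 3: {4}  now seen {0,1,4,5,6,7}
depth 4: {2}  now seen {0,1,2,4,5,6,7}
R = {0,1,2,4,5,6,7}
Path to 5: b·tau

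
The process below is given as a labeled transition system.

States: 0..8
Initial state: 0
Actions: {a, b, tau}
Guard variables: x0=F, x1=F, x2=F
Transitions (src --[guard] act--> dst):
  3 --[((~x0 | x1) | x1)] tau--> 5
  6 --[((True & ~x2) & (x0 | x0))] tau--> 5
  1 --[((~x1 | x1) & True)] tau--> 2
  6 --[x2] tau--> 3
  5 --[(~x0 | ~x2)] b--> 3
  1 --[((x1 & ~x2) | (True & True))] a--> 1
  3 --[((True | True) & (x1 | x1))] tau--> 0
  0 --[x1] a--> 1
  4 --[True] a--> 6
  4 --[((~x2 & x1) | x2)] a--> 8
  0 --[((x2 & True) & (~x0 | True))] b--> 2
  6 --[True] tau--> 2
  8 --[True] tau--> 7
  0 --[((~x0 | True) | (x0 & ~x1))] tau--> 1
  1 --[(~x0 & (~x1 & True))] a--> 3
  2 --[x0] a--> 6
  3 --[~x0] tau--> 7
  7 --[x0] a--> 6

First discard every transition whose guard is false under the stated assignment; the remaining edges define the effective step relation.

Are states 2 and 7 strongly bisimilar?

Compute ~ classes (split until stable):
  round 0: {{0,1,2,3,4,5,6,7,8}}
  round 1: {{0,3,6,8},{1},{2,7},{4},{5}}
  round 2: {{0},{1},{2,7},{3},{4},{5},{6,8}}
stable after 3 split(s): 7 block(s)
[2]={2,7}  [7]={2,7}

Answer: BISIMILAR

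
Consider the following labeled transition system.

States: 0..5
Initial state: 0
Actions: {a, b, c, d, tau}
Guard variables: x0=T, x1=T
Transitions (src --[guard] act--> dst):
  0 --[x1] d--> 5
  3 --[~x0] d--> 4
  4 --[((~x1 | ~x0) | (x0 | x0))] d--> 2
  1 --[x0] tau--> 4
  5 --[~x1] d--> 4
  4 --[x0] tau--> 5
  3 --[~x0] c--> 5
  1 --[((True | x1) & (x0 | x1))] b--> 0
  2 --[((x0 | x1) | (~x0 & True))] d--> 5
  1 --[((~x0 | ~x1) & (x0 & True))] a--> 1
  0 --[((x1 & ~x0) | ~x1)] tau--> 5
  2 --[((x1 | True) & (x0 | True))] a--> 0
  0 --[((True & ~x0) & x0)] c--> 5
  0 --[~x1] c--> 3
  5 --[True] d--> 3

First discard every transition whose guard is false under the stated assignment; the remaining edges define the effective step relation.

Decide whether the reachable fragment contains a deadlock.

Answer: DEADLOCK at state 3

Working:
Reachable = {0,3,5}
  0: d→5  [1 out]
  3: ∅  [deadlock]
  5: d→3  [1 out]
trace reaching 3: d·d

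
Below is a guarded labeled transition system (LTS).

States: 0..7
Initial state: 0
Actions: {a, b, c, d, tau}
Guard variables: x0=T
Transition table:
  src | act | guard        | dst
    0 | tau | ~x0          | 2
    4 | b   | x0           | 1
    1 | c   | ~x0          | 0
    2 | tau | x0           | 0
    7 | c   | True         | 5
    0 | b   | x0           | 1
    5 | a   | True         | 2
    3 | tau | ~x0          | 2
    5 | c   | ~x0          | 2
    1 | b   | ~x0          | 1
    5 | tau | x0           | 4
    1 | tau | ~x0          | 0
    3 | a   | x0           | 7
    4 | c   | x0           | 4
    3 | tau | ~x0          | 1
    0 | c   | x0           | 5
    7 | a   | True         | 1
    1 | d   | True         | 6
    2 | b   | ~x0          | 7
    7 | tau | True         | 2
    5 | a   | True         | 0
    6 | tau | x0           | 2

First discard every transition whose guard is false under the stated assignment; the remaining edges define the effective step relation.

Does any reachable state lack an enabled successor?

Answer: DEADLOCK-FREE

Working:
R = {0,1,2,4,5,6}
  0: b→1  c→5  [2 out]
  1: d→6  [1 out]
  2: tau→0  [1 out]
  4: b→1  c→4  [2 out]
  5: a→0  a→2  tau→4  [3 out]
  6: tau→2  [1 out]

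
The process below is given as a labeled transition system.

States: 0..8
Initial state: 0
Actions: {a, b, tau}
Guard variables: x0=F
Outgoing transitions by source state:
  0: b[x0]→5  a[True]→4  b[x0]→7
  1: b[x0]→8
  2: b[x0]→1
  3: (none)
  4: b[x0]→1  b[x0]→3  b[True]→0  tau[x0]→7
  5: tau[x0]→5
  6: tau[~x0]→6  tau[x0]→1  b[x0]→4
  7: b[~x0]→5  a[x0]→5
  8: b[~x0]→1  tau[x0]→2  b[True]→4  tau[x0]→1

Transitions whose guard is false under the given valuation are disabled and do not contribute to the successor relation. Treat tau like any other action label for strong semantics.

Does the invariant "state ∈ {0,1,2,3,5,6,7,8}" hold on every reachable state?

Allowed set {0,1,2,3,5,6,7,8}
Reachable = {0,4}
  0: ok
  4: VIOLATES
reach 4 via a — violates

Answer: INVARIANT VIOLATED at state 4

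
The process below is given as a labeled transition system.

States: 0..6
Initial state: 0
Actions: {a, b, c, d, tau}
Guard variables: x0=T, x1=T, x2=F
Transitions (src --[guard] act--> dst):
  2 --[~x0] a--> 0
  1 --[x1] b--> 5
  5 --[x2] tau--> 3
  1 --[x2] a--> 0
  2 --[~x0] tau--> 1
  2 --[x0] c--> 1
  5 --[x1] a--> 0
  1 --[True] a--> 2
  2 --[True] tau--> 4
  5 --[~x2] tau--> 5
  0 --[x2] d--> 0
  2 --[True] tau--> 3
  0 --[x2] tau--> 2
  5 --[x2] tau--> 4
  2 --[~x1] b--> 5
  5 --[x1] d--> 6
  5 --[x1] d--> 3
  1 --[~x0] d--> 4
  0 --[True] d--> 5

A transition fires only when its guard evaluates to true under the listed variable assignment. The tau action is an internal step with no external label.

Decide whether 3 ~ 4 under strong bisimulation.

Compute ~ classes (split until stable):
  P[0] = {{0,1,2,3,4,5,6}}
  P[1] = {{0},{1},{2},{3,4,6},{5}}
Fixed point at round 2; 5 class(es).
class of 3: {3,4,6}; class of 4: {3,4,6}

Answer: BISIMILAR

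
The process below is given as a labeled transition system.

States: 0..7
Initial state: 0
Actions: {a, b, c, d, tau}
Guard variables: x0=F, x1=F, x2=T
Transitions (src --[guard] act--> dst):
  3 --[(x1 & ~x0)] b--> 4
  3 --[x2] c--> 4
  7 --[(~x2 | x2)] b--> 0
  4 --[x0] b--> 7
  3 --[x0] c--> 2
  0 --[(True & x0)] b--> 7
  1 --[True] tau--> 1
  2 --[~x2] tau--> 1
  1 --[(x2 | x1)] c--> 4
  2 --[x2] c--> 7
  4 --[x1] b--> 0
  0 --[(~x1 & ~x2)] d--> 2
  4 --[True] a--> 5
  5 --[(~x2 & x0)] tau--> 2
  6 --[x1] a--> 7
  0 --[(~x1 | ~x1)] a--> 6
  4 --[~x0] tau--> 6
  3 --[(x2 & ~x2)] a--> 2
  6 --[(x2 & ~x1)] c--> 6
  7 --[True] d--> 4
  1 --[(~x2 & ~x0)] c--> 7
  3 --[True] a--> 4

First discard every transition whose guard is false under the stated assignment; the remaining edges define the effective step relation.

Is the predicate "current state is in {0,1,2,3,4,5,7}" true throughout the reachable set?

Safe = {0,1,2,3,4,5,7}
R = {0,6}
  0: ✓
  6: ✗ unsafe
reach 6 via a — violates

Answer: INVARIANT VIOLATED at state 6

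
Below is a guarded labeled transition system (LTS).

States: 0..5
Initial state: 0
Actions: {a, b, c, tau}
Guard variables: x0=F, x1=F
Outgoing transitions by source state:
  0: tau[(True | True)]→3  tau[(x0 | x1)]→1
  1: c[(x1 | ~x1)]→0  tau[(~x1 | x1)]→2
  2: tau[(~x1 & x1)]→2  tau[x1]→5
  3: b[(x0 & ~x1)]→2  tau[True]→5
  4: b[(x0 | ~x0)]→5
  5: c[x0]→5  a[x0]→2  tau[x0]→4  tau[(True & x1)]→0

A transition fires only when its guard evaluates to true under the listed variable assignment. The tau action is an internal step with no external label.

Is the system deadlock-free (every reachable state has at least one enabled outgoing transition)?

Answer: DEADLOCK at state 5

Analysis:
R = {0,3,5}
  0: tau→3  [1 out]
  3: tau→5  [1 out]
  5: ∅  [no exit]
Path to 5: tau·tau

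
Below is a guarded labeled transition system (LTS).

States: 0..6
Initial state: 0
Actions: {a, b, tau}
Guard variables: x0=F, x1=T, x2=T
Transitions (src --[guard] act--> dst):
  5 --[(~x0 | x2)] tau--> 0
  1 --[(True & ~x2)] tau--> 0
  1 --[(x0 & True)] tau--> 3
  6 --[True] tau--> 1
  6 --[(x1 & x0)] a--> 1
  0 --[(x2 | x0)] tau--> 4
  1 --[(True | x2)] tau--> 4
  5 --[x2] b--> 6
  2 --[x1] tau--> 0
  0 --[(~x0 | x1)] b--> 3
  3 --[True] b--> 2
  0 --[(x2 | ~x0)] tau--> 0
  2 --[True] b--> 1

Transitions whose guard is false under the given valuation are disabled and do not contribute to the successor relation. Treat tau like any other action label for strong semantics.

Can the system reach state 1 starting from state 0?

Guard filter leaves 10 enabled edge(s).
depth 0: {0}
depth 1: {3,4}  cumulative {0,3,4}
depth 2: {2}  cumulative {0,2,3,4}
depth 3: {1}  cumulative {0,1,2,3,4}
Reach set: {0,1,2,3,4}
trace reaching 1: b·b·b

Answer: REACHABLE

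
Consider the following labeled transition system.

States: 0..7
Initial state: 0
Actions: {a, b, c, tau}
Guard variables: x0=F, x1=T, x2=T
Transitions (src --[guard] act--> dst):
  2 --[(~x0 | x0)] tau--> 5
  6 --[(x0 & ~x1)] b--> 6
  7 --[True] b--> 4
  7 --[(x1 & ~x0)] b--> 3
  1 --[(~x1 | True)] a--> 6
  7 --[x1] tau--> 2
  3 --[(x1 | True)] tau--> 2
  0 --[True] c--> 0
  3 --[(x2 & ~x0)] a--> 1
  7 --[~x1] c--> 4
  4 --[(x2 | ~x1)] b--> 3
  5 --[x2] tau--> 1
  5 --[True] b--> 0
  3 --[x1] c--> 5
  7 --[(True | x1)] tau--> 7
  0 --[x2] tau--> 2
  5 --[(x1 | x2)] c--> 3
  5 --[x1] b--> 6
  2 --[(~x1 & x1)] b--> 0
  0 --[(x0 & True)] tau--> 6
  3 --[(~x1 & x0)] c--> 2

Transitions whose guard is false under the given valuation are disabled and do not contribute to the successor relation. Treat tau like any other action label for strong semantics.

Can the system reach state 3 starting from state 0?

Answer: REACHABLE

Working:
Guard filter leaves 16 enabled edge(s).
L0 = {0}
L1 = {2}  cumulative {0,2}
L2 = {5}  cumulative {0,2,5}
L3 = {1,3,6}  cumulative {0,1,2,3,5,6}
R = {0,1,2,3,5,6}
trace reaching 3: tau·tau·c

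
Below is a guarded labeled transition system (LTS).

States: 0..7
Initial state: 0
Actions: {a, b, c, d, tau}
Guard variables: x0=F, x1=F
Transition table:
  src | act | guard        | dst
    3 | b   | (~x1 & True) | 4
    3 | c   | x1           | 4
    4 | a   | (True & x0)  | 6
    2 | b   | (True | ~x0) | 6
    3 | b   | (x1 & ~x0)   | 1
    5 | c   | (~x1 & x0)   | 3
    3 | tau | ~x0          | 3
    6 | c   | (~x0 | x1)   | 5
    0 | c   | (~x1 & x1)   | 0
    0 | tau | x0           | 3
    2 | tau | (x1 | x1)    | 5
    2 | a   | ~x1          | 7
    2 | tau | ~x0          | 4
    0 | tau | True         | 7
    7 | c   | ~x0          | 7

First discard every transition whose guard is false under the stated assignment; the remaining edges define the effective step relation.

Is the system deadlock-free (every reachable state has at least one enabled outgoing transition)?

Reach set: {0,7}
  0: tau→7  [1 exit(s)]
  7: c→7  [1 exit(s)]

Answer: DEADLOCK-FREE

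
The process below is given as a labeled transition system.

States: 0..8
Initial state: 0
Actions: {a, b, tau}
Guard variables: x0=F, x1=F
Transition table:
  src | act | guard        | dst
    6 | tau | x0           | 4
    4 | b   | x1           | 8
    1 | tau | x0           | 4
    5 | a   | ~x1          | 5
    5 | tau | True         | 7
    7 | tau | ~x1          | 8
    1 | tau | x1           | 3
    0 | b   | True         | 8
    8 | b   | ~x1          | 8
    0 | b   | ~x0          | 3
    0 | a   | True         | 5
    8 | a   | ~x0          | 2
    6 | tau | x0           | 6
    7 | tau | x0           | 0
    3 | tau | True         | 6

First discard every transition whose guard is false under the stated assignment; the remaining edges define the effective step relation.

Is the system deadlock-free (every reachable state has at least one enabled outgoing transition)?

Answer: DEADLOCK at state 2

Trace:
Reachable = {0,2,3,5,6,7,8}
  0: a→5  b→3  b→8  [3 exit(s)]
  2: ∅  [STUCK]
  3: tau→6  [1 exit(s)]
  5: a→5  tau→7  [2 exit(s)]
  6: ∅  [STUCK]
  7: tau→8  [1 exit(s)]
  8: a→2  b→8  [2 exit(s)]
Path to 2: b·a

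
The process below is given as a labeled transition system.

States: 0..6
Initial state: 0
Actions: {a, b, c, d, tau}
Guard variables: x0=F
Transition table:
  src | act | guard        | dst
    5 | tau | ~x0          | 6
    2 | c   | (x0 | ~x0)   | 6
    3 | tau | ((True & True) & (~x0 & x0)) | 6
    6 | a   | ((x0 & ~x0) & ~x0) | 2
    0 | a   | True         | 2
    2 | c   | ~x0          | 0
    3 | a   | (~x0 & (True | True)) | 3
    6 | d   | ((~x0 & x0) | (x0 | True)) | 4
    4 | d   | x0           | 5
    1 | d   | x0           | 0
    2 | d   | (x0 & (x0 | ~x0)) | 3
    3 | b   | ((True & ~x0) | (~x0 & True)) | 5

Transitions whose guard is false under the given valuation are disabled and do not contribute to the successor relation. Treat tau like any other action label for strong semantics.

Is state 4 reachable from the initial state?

7 transition(s) survive guard evaluation.
Layer 0: {0}
Layer 1: {2}  now seen {0,2}
Layer 2: {6}  now seen {0,2,6}
Layer 3: {4}  now seen {0,2,4,6}
Reach set: {0,2,4,6}
witness 4: a·c·d

Answer: REACHABLE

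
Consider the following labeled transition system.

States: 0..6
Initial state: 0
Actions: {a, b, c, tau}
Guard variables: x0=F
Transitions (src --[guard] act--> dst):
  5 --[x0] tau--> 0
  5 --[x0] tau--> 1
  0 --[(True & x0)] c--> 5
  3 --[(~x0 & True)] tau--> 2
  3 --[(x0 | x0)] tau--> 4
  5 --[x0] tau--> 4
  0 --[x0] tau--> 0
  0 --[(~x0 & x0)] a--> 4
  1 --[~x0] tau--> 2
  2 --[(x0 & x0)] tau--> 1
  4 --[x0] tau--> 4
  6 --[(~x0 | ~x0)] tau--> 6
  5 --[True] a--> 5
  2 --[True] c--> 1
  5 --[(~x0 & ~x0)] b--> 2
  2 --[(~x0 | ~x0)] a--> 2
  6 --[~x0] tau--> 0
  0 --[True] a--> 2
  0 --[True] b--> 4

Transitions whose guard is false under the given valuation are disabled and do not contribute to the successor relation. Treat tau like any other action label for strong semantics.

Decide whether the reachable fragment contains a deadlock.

Answer: DEADLOCK at state 4

Trace:
R = {0,1,2,4}
  0: a→2  b→4  [2 out]
  1: tau→2  [1 out]
  2: a→2  c→1  [2 out]
  4: ∅  [deadlock]
Path to 4: b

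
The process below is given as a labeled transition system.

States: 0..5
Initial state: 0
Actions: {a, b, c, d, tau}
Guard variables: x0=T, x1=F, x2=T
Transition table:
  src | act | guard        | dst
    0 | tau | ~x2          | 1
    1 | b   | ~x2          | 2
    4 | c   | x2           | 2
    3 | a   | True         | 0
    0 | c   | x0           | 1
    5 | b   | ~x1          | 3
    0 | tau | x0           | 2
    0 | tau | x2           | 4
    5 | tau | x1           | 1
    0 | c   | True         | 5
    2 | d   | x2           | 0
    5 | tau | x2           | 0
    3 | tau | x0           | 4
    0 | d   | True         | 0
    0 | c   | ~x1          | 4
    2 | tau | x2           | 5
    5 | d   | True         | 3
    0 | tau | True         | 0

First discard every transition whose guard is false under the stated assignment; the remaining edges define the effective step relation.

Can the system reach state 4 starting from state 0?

Answer: REACHABLE

Working:
15 transition(s) survive guard evaluation.
depth 0: {0}
depth 1: {1,2,4,5}  cumulative {0,1,2,4,5}
depth 2: {3}  cumulative {0,1,2,3,4,5}
Reachable = {0,1,2,3,4,5}
trace reaching 4: c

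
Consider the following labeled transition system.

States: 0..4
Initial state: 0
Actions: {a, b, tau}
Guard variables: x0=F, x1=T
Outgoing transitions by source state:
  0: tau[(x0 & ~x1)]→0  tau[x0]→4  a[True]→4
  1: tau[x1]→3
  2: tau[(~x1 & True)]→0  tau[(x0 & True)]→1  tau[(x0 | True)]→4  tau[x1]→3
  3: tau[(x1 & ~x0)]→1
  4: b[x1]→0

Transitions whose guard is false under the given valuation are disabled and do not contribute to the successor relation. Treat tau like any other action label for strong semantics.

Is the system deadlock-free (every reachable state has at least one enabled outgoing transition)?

Reachable = {0,4}
  0: a→4  [deg 1]
  4: b→0  [deg 1]

Answer: DEADLOCK-FREE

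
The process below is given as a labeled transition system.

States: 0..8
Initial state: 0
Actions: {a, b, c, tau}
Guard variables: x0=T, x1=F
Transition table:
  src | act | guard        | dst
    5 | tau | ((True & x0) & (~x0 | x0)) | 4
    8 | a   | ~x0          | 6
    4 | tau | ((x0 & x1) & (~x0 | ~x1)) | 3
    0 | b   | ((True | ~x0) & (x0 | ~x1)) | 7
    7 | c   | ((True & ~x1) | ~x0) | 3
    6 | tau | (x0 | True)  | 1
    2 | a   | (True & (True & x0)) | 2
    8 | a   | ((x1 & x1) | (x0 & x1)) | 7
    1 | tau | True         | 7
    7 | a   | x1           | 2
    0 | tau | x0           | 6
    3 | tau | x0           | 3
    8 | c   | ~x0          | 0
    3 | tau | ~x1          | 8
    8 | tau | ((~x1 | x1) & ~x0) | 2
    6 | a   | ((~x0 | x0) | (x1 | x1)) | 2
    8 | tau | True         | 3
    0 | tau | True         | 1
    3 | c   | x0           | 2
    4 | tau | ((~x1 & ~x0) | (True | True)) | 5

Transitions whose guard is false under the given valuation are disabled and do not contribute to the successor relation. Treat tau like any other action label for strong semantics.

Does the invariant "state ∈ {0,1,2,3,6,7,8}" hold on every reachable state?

Inv-set: {0,1,2,3,6,7,8}
Reach set: {0,1,2,3,6,7,8}
  0: safe
  1: safe
  2: safe
  3: safe
  6: safe
  7: safe
  8: safe

Answer: INVARIANT HOLDS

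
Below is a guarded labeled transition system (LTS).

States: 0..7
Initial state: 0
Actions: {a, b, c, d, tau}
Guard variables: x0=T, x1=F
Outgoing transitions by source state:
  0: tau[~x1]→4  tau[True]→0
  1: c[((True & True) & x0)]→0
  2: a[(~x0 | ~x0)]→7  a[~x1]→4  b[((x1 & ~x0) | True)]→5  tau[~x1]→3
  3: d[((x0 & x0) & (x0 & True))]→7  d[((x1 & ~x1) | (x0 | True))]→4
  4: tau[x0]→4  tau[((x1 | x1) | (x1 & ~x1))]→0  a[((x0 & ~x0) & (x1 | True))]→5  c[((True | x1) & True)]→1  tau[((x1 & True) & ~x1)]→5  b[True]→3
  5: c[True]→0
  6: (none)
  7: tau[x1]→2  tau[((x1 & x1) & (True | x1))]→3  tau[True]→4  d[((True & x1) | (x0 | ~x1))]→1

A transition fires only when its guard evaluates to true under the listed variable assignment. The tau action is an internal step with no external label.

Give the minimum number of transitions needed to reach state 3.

BFS to 3:
  L0 = {0}
  L1 = {4}
  L2 = {1,3}
depth(3)=2, e.g. tau·b

Answer: 2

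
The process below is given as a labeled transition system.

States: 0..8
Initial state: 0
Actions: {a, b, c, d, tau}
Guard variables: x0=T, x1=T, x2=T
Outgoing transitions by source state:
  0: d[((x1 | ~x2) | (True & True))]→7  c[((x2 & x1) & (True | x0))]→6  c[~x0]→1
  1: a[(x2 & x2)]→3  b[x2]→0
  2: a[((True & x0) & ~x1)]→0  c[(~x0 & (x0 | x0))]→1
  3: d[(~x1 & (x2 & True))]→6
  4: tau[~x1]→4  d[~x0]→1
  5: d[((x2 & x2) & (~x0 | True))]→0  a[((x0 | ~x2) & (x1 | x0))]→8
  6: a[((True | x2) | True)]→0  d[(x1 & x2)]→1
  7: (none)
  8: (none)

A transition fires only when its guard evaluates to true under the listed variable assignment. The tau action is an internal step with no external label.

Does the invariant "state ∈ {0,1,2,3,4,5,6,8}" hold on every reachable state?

Answer: INVARIANT VIOLATED at state 7

Trace:
Allowed set {0,1,2,3,4,5,6,8}
R = {0,1,3,6,7}
  0: ✓
  1: ✓
  3: ✓
  6: ✓
  7: outside
witness against invariant: d → 7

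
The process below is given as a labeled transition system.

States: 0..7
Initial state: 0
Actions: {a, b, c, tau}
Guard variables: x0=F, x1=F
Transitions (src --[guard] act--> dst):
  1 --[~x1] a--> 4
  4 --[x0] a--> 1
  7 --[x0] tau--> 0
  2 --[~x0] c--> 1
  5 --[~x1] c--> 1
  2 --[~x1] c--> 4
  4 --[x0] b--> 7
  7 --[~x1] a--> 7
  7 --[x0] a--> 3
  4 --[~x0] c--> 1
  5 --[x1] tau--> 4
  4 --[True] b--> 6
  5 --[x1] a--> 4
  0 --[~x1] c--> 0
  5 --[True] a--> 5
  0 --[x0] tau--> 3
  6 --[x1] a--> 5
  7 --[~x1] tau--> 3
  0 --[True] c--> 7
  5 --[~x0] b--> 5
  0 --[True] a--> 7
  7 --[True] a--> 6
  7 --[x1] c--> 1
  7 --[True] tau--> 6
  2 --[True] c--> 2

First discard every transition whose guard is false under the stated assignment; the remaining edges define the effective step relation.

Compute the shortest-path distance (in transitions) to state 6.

BFS to 6:
  depth 0: {0}
  depth 1: {7}
  depth 2: {3,6}
first hit 6 at d=2 via a·a

Answer: 2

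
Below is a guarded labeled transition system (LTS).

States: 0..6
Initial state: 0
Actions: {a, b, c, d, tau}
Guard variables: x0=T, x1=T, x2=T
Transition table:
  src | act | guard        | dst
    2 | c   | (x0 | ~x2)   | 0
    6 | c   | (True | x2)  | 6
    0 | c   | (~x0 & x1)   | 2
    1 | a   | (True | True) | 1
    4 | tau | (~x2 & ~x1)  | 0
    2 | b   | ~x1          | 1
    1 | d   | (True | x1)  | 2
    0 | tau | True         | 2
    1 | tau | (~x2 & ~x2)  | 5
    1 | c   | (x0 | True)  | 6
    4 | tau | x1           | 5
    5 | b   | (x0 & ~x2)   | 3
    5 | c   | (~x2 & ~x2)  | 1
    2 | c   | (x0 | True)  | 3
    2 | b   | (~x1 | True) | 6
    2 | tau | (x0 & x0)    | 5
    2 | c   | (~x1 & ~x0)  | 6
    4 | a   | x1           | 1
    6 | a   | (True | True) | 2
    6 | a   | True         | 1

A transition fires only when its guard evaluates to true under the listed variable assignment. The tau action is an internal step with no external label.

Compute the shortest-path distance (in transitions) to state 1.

Answer: 3

Analysis:
BFS to 1:
  L0 = {0}
  L1 = {2}
  L2 = {3,5,6}
  L3 = {1}
1 enters at depth 3; path tau·b·a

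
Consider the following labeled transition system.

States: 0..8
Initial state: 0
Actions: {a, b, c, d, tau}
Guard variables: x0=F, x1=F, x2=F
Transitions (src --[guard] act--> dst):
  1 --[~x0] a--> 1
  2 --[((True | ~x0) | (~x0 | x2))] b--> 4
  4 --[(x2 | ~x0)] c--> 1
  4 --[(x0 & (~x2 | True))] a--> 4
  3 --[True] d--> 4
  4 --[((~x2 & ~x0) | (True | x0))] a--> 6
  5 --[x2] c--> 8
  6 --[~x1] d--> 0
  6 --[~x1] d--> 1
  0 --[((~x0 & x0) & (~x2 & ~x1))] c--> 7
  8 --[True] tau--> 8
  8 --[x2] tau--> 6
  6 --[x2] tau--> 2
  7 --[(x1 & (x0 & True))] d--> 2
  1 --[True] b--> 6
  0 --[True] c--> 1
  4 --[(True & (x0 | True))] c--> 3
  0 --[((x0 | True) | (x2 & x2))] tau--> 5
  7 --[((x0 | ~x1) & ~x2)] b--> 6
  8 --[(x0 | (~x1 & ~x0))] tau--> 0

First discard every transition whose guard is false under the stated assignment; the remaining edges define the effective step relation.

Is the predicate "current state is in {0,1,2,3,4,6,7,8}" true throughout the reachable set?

Answer: INVARIANT VIOLATED at state 5

Trace:
Safe = {0,1,2,3,4,6,7,8}
R = {0,1,5,6}
  0: ✓
  1: ✓
  5: outside
  6: ✓
counterexample path to 5: tau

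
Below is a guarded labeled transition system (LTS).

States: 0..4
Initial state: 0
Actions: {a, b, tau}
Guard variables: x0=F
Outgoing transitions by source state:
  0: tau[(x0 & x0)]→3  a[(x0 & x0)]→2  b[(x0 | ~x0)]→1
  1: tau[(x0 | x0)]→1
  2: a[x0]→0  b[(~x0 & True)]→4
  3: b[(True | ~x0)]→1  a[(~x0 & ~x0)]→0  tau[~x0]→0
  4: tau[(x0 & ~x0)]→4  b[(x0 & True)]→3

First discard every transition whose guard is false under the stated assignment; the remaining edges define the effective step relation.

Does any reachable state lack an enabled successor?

Answer: DEADLOCK at state 1

Working:
Reachable = {0,1}
  0: b→1  [1 out]
  1: ∅  [deadlock]
Path to 1: b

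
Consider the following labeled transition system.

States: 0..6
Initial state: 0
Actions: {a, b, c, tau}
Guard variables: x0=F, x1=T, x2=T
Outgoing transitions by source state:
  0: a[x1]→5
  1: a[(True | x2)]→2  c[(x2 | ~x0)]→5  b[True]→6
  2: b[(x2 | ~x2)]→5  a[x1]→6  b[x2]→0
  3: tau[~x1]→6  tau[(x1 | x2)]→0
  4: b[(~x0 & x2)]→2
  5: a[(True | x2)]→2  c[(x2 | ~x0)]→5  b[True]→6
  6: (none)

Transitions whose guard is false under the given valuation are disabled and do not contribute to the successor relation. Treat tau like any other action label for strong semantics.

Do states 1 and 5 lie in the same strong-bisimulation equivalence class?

Answer: BISIMILAR

Trace:
Bisimulation quotient by refinement:
  P[0] = {{0,1,2,3,4,5,6}}
  P[1] = {{0},{1,5},{2},{3},{4},{6}}
Fixed point at round 2; 6 class(es).
[1]={1,5}  [5]={1,5}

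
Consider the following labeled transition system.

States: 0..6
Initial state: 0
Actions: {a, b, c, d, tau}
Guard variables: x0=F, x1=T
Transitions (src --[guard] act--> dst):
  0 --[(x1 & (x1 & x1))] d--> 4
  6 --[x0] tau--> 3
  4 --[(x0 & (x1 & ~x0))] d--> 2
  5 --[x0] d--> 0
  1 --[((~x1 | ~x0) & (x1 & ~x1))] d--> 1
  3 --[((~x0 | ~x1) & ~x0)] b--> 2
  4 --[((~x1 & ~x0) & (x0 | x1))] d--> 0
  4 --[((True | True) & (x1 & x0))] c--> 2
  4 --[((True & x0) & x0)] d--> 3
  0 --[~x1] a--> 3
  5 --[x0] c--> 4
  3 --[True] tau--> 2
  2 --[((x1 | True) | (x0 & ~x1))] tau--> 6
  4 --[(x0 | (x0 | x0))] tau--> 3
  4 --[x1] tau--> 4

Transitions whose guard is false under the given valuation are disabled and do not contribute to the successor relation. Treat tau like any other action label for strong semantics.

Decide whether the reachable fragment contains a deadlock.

R = {0,4}
  0: d→4  [1 out]
  4: tau→4  [1 out]

Answer: DEADLOCK-FREE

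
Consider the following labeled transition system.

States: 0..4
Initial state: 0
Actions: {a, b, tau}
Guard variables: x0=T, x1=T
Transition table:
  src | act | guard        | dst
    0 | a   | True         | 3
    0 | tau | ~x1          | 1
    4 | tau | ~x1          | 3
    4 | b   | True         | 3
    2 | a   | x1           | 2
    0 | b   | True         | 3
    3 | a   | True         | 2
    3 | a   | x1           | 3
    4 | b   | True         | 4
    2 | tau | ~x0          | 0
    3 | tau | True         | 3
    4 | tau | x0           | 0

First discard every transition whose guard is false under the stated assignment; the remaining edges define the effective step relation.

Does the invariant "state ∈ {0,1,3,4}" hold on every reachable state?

Allowed set {0,1,3,4}
Reachable = {0,2,3}
  0: ok
  2: outside
  3: ok
witness against invariant: a·a → 2

Answer: INVARIANT VIOLATED at state 2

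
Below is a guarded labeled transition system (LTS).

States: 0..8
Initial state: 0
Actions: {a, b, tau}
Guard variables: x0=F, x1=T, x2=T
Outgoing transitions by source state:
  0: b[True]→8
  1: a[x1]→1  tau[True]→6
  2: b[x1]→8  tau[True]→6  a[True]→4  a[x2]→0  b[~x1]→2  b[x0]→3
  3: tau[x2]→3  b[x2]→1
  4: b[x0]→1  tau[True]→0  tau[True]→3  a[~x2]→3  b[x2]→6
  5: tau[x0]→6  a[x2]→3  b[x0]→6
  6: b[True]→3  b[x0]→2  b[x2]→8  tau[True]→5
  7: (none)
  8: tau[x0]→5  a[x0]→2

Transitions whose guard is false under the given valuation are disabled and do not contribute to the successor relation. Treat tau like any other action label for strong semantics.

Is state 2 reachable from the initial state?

Answer: UNREACHABLE

Working:
After dropping false guards: 16 live edges.
L0 = {0}
L1 = {8}  cumulative {0,8}
Reach set: {0,8}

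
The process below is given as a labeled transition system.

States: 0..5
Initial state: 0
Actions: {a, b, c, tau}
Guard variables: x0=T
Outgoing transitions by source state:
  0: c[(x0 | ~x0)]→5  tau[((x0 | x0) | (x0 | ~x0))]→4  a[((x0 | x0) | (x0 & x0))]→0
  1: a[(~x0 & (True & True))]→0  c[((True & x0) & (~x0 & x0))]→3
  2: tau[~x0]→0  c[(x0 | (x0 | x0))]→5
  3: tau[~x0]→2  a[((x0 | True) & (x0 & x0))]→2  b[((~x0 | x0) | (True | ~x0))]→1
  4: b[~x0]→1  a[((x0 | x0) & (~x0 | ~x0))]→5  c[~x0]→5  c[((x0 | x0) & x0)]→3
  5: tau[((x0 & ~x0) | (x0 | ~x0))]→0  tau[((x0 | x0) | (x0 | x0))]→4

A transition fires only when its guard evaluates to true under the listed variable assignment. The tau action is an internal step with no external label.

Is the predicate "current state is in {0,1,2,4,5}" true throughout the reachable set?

Answer: INVARIANT VIOLATED at state 3

Trace:
Inv-set: {0,1,2,4,5}
R = {0,1,2,3,4,5}
  0: ok
  1: ok
  2: ok
  3: VIOLATES
  4: ok
  5: ok
reach 3 via tau·c — violates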